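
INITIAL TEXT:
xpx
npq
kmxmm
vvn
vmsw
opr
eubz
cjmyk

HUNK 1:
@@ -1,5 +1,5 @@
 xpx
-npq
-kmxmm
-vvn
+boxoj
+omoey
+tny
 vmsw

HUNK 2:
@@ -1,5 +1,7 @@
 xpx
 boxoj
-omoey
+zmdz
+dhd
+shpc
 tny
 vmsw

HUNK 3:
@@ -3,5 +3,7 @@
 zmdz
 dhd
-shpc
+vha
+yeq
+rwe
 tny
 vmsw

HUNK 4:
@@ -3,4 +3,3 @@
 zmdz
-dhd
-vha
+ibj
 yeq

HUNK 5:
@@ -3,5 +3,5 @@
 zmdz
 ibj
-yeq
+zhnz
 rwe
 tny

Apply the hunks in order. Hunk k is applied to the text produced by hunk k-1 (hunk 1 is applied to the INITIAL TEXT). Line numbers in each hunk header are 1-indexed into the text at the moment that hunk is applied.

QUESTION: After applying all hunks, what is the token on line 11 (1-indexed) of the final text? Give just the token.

Answer: cjmyk

Derivation:
Hunk 1: at line 1 remove [npq,kmxmm,vvn] add [boxoj,omoey,tny] -> 8 lines: xpx boxoj omoey tny vmsw opr eubz cjmyk
Hunk 2: at line 1 remove [omoey] add [zmdz,dhd,shpc] -> 10 lines: xpx boxoj zmdz dhd shpc tny vmsw opr eubz cjmyk
Hunk 3: at line 3 remove [shpc] add [vha,yeq,rwe] -> 12 lines: xpx boxoj zmdz dhd vha yeq rwe tny vmsw opr eubz cjmyk
Hunk 4: at line 3 remove [dhd,vha] add [ibj] -> 11 lines: xpx boxoj zmdz ibj yeq rwe tny vmsw opr eubz cjmyk
Hunk 5: at line 3 remove [yeq] add [zhnz] -> 11 lines: xpx boxoj zmdz ibj zhnz rwe tny vmsw opr eubz cjmyk
Final line 11: cjmyk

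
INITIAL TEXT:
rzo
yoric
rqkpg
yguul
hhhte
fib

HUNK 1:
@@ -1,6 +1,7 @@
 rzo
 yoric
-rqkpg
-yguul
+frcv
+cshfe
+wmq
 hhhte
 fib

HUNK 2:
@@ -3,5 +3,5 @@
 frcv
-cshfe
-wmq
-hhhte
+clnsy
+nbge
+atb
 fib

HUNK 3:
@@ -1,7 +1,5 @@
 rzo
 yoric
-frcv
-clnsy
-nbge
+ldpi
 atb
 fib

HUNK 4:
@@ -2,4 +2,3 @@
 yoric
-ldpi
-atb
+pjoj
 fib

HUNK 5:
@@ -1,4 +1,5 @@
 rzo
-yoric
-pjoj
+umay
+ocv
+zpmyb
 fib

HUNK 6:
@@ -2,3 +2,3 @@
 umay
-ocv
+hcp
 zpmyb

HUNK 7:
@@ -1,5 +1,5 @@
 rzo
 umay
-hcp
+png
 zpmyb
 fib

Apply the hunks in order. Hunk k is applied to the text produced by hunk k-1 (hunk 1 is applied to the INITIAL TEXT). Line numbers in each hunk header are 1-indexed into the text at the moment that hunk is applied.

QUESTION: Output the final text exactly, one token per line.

Hunk 1: at line 1 remove [rqkpg,yguul] add [frcv,cshfe,wmq] -> 7 lines: rzo yoric frcv cshfe wmq hhhte fib
Hunk 2: at line 3 remove [cshfe,wmq,hhhte] add [clnsy,nbge,atb] -> 7 lines: rzo yoric frcv clnsy nbge atb fib
Hunk 3: at line 1 remove [frcv,clnsy,nbge] add [ldpi] -> 5 lines: rzo yoric ldpi atb fib
Hunk 4: at line 2 remove [ldpi,atb] add [pjoj] -> 4 lines: rzo yoric pjoj fib
Hunk 5: at line 1 remove [yoric,pjoj] add [umay,ocv,zpmyb] -> 5 lines: rzo umay ocv zpmyb fib
Hunk 6: at line 2 remove [ocv] add [hcp] -> 5 lines: rzo umay hcp zpmyb fib
Hunk 7: at line 1 remove [hcp] add [png] -> 5 lines: rzo umay png zpmyb fib

Answer: rzo
umay
png
zpmyb
fib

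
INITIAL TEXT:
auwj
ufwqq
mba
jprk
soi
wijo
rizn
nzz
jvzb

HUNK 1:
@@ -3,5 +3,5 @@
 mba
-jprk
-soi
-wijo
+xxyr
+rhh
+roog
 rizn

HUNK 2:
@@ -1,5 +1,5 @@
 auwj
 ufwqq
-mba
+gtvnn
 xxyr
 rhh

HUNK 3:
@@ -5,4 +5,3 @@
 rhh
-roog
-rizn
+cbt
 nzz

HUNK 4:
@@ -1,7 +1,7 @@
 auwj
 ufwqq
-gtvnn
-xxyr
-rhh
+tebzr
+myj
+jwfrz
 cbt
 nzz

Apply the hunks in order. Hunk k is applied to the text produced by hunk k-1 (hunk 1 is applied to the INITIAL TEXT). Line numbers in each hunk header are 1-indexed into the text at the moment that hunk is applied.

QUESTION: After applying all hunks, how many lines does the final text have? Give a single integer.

Hunk 1: at line 3 remove [jprk,soi,wijo] add [xxyr,rhh,roog] -> 9 lines: auwj ufwqq mba xxyr rhh roog rizn nzz jvzb
Hunk 2: at line 1 remove [mba] add [gtvnn] -> 9 lines: auwj ufwqq gtvnn xxyr rhh roog rizn nzz jvzb
Hunk 3: at line 5 remove [roog,rizn] add [cbt] -> 8 lines: auwj ufwqq gtvnn xxyr rhh cbt nzz jvzb
Hunk 4: at line 1 remove [gtvnn,xxyr,rhh] add [tebzr,myj,jwfrz] -> 8 lines: auwj ufwqq tebzr myj jwfrz cbt nzz jvzb
Final line count: 8

Answer: 8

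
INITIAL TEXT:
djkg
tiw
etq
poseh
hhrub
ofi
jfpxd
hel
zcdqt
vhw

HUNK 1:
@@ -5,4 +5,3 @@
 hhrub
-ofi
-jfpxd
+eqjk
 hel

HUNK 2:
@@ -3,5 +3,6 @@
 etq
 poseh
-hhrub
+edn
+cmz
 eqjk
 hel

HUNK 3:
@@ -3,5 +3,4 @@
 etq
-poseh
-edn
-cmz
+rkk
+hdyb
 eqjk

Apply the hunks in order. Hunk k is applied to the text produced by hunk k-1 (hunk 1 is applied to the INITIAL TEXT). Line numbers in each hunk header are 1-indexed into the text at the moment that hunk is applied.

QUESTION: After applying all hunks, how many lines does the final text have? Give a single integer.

Answer: 9

Derivation:
Hunk 1: at line 5 remove [ofi,jfpxd] add [eqjk] -> 9 lines: djkg tiw etq poseh hhrub eqjk hel zcdqt vhw
Hunk 2: at line 3 remove [hhrub] add [edn,cmz] -> 10 lines: djkg tiw etq poseh edn cmz eqjk hel zcdqt vhw
Hunk 3: at line 3 remove [poseh,edn,cmz] add [rkk,hdyb] -> 9 lines: djkg tiw etq rkk hdyb eqjk hel zcdqt vhw
Final line count: 9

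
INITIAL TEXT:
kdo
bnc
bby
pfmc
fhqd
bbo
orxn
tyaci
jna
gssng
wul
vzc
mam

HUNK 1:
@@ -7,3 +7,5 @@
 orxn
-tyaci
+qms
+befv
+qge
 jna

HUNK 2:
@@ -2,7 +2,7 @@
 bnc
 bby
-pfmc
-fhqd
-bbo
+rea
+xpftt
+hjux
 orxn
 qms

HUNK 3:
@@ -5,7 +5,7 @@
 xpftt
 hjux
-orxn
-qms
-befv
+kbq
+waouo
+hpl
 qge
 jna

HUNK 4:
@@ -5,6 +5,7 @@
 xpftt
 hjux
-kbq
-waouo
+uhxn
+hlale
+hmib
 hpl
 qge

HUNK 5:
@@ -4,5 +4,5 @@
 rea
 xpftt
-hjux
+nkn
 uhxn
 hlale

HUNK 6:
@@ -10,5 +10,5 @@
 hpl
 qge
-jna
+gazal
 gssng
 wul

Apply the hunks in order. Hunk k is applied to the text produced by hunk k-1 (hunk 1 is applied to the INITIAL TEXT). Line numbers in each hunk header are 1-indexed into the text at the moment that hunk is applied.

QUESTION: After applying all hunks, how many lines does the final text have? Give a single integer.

Answer: 16

Derivation:
Hunk 1: at line 7 remove [tyaci] add [qms,befv,qge] -> 15 lines: kdo bnc bby pfmc fhqd bbo orxn qms befv qge jna gssng wul vzc mam
Hunk 2: at line 2 remove [pfmc,fhqd,bbo] add [rea,xpftt,hjux] -> 15 lines: kdo bnc bby rea xpftt hjux orxn qms befv qge jna gssng wul vzc mam
Hunk 3: at line 5 remove [orxn,qms,befv] add [kbq,waouo,hpl] -> 15 lines: kdo bnc bby rea xpftt hjux kbq waouo hpl qge jna gssng wul vzc mam
Hunk 4: at line 5 remove [kbq,waouo] add [uhxn,hlale,hmib] -> 16 lines: kdo bnc bby rea xpftt hjux uhxn hlale hmib hpl qge jna gssng wul vzc mam
Hunk 5: at line 4 remove [hjux] add [nkn] -> 16 lines: kdo bnc bby rea xpftt nkn uhxn hlale hmib hpl qge jna gssng wul vzc mam
Hunk 6: at line 10 remove [jna] add [gazal] -> 16 lines: kdo bnc bby rea xpftt nkn uhxn hlale hmib hpl qge gazal gssng wul vzc mam
Final line count: 16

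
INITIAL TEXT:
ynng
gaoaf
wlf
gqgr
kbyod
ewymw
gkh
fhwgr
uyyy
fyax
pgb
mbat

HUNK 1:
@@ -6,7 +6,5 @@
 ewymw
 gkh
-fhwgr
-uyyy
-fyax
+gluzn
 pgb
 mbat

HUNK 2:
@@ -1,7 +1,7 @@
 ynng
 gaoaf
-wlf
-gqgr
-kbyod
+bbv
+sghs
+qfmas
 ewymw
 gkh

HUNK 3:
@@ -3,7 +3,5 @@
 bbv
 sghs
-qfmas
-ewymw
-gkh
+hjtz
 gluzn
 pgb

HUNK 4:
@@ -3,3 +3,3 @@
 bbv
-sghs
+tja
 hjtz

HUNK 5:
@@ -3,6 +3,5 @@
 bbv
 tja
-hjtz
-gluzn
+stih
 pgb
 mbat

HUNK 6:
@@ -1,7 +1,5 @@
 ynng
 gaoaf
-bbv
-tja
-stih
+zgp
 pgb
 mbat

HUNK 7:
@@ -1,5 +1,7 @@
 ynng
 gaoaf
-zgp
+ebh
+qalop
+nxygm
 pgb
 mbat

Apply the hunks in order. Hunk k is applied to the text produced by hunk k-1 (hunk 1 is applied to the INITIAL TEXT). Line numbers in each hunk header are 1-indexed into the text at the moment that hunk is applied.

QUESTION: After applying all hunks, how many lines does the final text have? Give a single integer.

Answer: 7

Derivation:
Hunk 1: at line 6 remove [fhwgr,uyyy,fyax] add [gluzn] -> 10 lines: ynng gaoaf wlf gqgr kbyod ewymw gkh gluzn pgb mbat
Hunk 2: at line 1 remove [wlf,gqgr,kbyod] add [bbv,sghs,qfmas] -> 10 lines: ynng gaoaf bbv sghs qfmas ewymw gkh gluzn pgb mbat
Hunk 3: at line 3 remove [qfmas,ewymw,gkh] add [hjtz] -> 8 lines: ynng gaoaf bbv sghs hjtz gluzn pgb mbat
Hunk 4: at line 3 remove [sghs] add [tja] -> 8 lines: ynng gaoaf bbv tja hjtz gluzn pgb mbat
Hunk 5: at line 3 remove [hjtz,gluzn] add [stih] -> 7 lines: ynng gaoaf bbv tja stih pgb mbat
Hunk 6: at line 1 remove [bbv,tja,stih] add [zgp] -> 5 lines: ynng gaoaf zgp pgb mbat
Hunk 7: at line 1 remove [zgp] add [ebh,qalop,nxygm] -> 7 lines: ynng gaoaf ebh qalop nxygm pgb mbat
Final line count: 7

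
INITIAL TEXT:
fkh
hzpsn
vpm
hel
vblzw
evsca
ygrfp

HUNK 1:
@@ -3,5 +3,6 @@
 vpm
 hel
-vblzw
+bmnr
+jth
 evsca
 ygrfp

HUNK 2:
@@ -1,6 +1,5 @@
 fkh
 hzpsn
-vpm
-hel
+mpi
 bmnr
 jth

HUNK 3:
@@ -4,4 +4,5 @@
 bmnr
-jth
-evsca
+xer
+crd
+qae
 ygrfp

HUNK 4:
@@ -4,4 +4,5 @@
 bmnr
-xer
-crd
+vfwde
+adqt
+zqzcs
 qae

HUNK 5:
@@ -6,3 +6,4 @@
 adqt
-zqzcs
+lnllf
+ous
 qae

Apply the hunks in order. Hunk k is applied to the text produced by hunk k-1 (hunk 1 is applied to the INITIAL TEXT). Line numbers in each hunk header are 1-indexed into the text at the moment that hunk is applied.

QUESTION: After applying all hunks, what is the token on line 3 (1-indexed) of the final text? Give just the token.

Hunk 1: at line 3 remove [vblzw] add [bmnr,jth] -> 8 lines: fkh hzpsn vpm hel bmnr jth evsca ygrfp
Hunk 2: at line 1 remove [vpm,hel] add [mpi] -> 7 lines: fkh hzpsn mpi bmnr jth evsca ygrfp
Hunk 3: at line 4 remove [jth,evsca] add [xer,crd,qae] -> 8 lines: fkh hzpsn mpi bmnr xer crd qae ygrfp
Hunk 4: at line 4 remove [xer,crd] add [vfwde,adqt,zqzcs] -> 9 lines: fkh hzpsn mpi bmnr vfwde adqt zqzcs qae ygrfp
Hunk 5: at line 6 remove [zqzcs] add [lnllf,ous] -> 10 lines: fkh hzpsn mpi bmnr vfwde adqt lnllf ous qae ygrfp
Final line 3: mpi

Answer: mpi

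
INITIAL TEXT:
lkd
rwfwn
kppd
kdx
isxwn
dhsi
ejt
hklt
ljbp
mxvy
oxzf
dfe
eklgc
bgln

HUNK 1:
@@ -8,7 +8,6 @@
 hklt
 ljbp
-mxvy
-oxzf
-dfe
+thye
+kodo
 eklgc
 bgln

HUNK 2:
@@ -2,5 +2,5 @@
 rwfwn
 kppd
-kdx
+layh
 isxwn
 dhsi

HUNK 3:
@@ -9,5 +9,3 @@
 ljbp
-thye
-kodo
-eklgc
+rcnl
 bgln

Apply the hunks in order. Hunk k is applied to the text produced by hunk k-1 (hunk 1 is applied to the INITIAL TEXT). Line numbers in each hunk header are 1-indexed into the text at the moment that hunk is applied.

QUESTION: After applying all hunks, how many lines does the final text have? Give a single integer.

Hunk 1: at line 8 remove [mxvy,oxzf,dfe] add [thye,kodo] -> 13 lines: lkd rwfwn kppd kdx isxwn dhsi ejt hklt ljbp thye kodo eklgc bgln
Hunk 2: at line 2 remove [kdx] add [layh] -> 13 lines: lkd rwfwn kppd layh isxwn dhsi ejt hklt ljbp thye kodo eklgc bgln
Hunk 3: at line 9 remove [thye,kodo,eklgc] add [rcnl] -> 11 lines: lkd rwfwn kppd layh isxwn dhsi ejt hklt ljbp rcnl bgln
Final line count: 11

Answer: 11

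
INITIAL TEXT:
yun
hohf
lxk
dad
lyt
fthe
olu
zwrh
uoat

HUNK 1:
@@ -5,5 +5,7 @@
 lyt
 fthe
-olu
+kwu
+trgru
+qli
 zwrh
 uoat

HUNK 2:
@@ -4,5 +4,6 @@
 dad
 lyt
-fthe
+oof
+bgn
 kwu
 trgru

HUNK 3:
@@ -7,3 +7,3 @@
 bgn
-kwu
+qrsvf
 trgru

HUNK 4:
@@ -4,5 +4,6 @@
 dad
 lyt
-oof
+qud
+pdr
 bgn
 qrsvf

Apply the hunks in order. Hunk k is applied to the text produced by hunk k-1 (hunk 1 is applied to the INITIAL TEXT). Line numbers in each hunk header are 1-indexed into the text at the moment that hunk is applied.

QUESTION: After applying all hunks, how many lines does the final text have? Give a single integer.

Answer: 13

Derivation:
Hunk 1: at line 5 remove [olu] add [kwu,trgru,qli] -> 11 lines: yun hohf lxk dad lyt fthe kwu trgru qli zwrh uoat
Hunk 2: at line 4 remove [fthe] add [oof,bgn] -> 12 lines: yun hohf lxk dad lyt oof bgn kwu trgru qli zwrh uoat
Hunk 3: at line 7 remove [kwu] add [qrsvf] -> 12 lines: yun hohf lxk dad lyt oof bgn qrsvf trgru qli zwrh uoat
Hunk 4: at line 4 remove [oof] add [qud,pdr] -> 13 lines: yun hohf lxk dad lyt qud pdr bgn qrsvf trgru qli zwrh uoat
Final line count: 13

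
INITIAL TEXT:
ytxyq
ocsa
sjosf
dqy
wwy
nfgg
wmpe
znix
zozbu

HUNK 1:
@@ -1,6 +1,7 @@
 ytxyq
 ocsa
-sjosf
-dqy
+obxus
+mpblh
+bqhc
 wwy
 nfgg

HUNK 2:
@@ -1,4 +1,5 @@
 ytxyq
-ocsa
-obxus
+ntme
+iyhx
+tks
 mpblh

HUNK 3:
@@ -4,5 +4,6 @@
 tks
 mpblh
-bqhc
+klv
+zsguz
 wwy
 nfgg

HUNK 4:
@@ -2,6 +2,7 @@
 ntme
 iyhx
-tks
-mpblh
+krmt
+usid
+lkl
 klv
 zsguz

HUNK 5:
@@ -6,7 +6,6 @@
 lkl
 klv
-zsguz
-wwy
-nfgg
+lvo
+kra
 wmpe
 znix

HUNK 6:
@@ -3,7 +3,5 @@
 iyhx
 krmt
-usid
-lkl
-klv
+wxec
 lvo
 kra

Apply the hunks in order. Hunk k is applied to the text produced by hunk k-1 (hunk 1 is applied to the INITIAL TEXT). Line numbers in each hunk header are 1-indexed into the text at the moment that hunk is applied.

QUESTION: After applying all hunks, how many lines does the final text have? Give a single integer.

Hunk 1: at line 1 remove [sjosf,dqy] add [obxus,mpblh,bqhc] -> 10 lines: ytxyq ocsa obxus mpblh bqhc wwy nfgg wmpe znix zozbu
Hunk 2: at line 1 remove [ocsa,obxus] add [ntme,iyhx,tks] -> 11 lines: ytxyq ntme iyhx tks mpblh bqhc wwy nfgg wmpe znix zozbu
Hunk 3: at line 4 remove [bqhc] add [klv,zsguz] -> 12 lines: ytxyq ntme iyhx tks mpblh klv zsguz wwy nfgg wmpe znix zozbu
Hunk 4: at line 2 remove [tks,mpblh] add [krmt,usid,lkl] -> 13 lines: ytxyq ntme iyhx krmt usid lkl klv zsguz wwy nfgg wmpe znix zozbu
Hunk 5: at line 6 remove [zsguz,wwy,nfgg] add [lvo,kra] -> 12 lines: ytxyq ntme iyhx krmt usid lkl klv lvo kra wmpe znix zozbu
Hunk 6: at line 3 remove [usid,lkl,klv] add [wxec] -> 10 lines: ytxyq ntme iyhx krmt wxec lvo kra wmpe znix zozbu
Final line count: 10

Answer: 10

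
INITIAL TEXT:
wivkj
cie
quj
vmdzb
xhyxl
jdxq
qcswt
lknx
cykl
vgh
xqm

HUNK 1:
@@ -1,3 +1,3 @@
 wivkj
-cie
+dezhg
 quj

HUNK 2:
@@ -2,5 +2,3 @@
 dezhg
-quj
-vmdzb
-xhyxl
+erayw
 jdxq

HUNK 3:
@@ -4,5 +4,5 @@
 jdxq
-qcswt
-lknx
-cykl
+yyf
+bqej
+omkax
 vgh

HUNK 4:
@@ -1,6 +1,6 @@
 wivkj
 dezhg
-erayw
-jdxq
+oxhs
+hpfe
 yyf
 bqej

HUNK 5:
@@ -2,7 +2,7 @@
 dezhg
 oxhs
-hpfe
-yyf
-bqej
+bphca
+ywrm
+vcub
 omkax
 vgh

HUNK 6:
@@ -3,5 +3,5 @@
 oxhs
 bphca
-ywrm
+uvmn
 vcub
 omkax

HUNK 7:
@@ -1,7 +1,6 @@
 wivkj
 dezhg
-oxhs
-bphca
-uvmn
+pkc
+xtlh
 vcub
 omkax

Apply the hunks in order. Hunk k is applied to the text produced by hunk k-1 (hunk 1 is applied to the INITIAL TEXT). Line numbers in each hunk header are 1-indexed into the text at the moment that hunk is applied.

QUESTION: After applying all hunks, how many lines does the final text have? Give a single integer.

Answer: 8

Derivation:
Hunk 1: at line 1 remove [cie] add [dezhg] -> 11 lines: wivkj dezhg quj vmdzb xhyxl jdxq qcswt lknx cykl vgh xqm
Hunk 2: at line 2 remove [quj,vmdzb,xhyxl] add [erayw] -> 9 lines: wivkj dezhg erayw jdxq qcswt lknx cykl vgh xqm
Hunk 3: at line 4 remove [qcswt,lknx,cykl] add [yyf,bqej,omkax] -> 9 lines: wivkj dezhg erayw jdxq yyf bqej omkax vgh xqm
Hunk 4: at line 1 remove [erayw,jdxq] add [oxhs,hpfe] -> 9 lines: wivkj dezhg oxhs hpfe yyf bqej omkax vgh xqm
Hunk 5: at line 2 remove [hpfe,yyf,bqej] add [bphca,ywrm,vcub] -> 9 lines: wivkj dezhg oxhs bphca ywrm vcub omkax vgh xqm
Hunk 6: at line 3 remove [ywrm] add [uvmn] -> 9 lines: wivkj dezhg oxhs bphca uvmn vcub omkax vgh xqm
Hunk 7: at line 1 remove [oxhs,bphca,uvmn] add [pkc,xtlh] -> 8 lines: wivkj dezhg pkc xtlh vcub omkax vgh xqm
Final line count: 8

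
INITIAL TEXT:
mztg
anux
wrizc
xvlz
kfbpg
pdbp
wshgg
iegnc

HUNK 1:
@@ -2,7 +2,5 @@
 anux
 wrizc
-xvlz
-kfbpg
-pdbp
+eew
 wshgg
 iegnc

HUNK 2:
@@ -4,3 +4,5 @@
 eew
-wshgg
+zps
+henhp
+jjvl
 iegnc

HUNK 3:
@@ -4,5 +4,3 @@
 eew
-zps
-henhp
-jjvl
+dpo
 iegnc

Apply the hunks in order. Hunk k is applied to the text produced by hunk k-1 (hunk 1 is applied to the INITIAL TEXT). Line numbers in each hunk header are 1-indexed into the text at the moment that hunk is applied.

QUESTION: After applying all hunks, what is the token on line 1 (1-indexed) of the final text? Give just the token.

Answer: mztg

Derivation:
Hunk 1: at line 2 remove [xvlz,kfbpg,pdbp] add [eew] -> 6 lines: mztg anux wrizc eew wshgg iegnc
Hunk 2: at line 4 remove [wshgg] add [zps,henhp,jjvl] -> 8 lines: mztg anux wrizc eew zps henhp jjvl iegnc
Hunk 3: at line 4 remove [zps,henhp,jjvl] add [dpo] -> 6 lines: mztg anux wrizc eew dpo iegnc
Final line 1: mztg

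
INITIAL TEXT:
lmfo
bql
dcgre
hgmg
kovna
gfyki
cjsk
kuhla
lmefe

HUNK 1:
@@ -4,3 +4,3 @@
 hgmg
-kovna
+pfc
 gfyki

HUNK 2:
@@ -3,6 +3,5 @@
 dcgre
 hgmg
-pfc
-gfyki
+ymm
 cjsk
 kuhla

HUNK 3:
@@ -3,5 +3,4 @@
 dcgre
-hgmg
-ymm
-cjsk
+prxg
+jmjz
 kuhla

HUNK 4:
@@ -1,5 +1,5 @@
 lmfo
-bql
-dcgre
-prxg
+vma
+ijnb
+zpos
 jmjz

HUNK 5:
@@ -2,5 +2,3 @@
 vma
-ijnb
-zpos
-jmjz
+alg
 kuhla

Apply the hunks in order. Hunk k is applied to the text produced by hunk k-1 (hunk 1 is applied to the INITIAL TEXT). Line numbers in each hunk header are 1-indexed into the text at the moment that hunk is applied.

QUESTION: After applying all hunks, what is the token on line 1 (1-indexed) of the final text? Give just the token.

Answer: lmfo

Derivation:
Hunk 1: at line 4 remove [kovna] add [pfc] -> 9 lines: lmfo bql dcgre hgmg pfc gfyki cjsk kuhla lmefe
Hunk 2: at line 3 remove [pfc,gfyki] add [ymm] -> 8 lines: lmfo bql dcgre hgmg ymm cjsk kuhla lmefe
Hunk 3: at line 3 remove [hgmg,ymm,cjsk] add [prxg,jmjz] -> 7 lines: lmfo bql dcgre prxg jmjz kuhla lmefe
Hunk 4: at line 1 remove [bql,dcgre,prxg] add [vma,ijnb,zpos] -> 7 lines: lmfo vma ijnb zpos jmjz kuhla lmefe
Hunk 5: at line 2 remove [ijnb,zpos,jmjz] add [alg] -> 5 lines: lmfo vma alg kuhla lmefe
Final line 1: lmfo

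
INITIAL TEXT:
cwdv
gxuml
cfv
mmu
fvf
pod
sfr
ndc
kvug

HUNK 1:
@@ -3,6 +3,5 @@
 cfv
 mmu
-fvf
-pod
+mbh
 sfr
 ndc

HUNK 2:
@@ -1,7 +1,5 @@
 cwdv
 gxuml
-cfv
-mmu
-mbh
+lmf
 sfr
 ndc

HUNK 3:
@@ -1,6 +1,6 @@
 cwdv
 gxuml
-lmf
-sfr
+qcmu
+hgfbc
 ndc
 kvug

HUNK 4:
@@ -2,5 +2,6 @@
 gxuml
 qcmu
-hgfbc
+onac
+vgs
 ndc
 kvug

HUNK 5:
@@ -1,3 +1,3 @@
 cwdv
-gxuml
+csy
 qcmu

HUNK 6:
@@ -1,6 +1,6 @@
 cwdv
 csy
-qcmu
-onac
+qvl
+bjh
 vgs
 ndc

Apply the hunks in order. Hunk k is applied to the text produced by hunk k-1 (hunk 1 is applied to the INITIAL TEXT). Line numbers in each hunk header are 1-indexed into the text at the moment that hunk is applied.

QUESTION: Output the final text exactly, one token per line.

Hunk 1: at line 3 remove [fvf,pod] add [mbh] -> 8 lines: cwdv gxuml cfv mmu mbh sfr ndc kvug
Hunk 2: at line 1 remove [cfv,mmu,mbh] add [lmf] -> 6 lines: cwdv gxuml lmf sfr ndc kvug
Hunk 3: at line 1 remove [lmf,sfr] add [qcmu,hgfbc] -> 6 lines: cwdv gxuml qcmu hgfbc ndc kvug
Hunk 4: at line 2 remove [hgfbc] add [onac,vgs] -> 7 lines: cwdv gxuml qcmu onac vgs ndc kvug
Hunk 5: at line 1 remove [gxuml] add [csy] -> 7 lines: cwdv csy qcmu onac vgs ndc kvug
Hunk 6: at line 1 remove [qcmu,onac] add [qvl,bjh] -> 7 lines: cwdv csy qvl bjh vgs ndc kvug

Answer: cwdv
csy
qvl
bjh
vgs
ndc
kvug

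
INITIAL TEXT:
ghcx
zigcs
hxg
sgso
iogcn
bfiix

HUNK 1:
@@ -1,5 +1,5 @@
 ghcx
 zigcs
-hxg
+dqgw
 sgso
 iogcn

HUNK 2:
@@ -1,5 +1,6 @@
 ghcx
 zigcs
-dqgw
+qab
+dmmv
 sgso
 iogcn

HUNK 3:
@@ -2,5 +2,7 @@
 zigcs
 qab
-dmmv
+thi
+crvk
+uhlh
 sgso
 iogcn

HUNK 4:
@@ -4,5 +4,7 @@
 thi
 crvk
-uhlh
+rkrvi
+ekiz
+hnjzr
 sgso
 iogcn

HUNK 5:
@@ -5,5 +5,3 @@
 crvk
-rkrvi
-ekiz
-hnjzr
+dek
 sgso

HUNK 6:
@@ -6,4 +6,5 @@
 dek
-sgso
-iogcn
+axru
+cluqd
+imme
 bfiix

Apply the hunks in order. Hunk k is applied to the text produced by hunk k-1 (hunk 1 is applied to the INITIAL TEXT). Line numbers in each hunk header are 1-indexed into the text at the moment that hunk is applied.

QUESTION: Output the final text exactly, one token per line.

Hunk 1: at line 1 remove [hxg] add [dqgw] -> 6 lines: ghcx zigcs dqgw sgso iogcn bfiix
Hunk 2: at line 1 remove [dqgw] add [qab,dmmv] -> 7 lines: ghcx zigcs qab dmmv sgso iogcn bfiix
Hunk 3: at line 2 remove [dmmv] add [thi,crvk,uhlh] -> 9 lines: ghcx zigcs qab thi crvk uhlh sgso iogcn bfiix
Hunk 4: at line 4 remove [uhlh] add [rkrvi,ekiz,hnjzr] -> 11 lines: ghcx zigcs qab thi crvk rkrvi ekiz hnjzr sgso iogcn bfiix
Hunk 5: at line 5 remove [rkrvi,ekiz,hnjzr] add [dek] -> 9 lines: ghcx zigcs qab thi crvk dek sgso iogcn bfiix
Hunk 6: at line 6 remove [sgso,iogcn] add [axru,cluqd,imme] -> 10 lines: ghcx zigcs qab thi crvk dek axru cluqd imme bfiix

Answer: ghcx
zigcs
qab
thi
crvk
dek
axru
cluqd
imme
bfiix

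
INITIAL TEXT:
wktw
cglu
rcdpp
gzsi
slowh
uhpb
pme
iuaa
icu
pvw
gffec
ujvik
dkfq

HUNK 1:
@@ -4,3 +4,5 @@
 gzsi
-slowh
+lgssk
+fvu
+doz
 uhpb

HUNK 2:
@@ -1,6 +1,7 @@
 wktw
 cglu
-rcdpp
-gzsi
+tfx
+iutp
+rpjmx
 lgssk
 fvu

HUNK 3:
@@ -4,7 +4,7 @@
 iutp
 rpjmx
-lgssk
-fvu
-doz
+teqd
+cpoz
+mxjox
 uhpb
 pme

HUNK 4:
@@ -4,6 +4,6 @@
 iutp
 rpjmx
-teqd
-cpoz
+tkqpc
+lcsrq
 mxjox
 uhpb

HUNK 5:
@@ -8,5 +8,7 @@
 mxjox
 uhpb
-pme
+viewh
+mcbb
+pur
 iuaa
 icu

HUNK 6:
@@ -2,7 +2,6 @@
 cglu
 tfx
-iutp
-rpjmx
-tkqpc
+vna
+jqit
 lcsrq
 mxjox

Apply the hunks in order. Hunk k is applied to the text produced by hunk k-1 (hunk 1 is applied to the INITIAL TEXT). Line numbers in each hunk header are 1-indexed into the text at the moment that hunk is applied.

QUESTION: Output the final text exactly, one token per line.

Answer: wktw
cglu
tfx
vna
jqit
lcsrq
mxjox
uhpb
viewh
mcbb
pur
iuaa
icu
pvw
gffec
ujvik
dkfq

Derivation:
Hunk 1: at line 4 remove [slowh] add [lgssk,fvu,doz] -> 15 lines: wktw cglu rcdpp gzsi lgssk fvu doz uhpb pme iuaa icu pvw gffec ujvik dkfq
Hunk 2: at line 1 remove [rcdpp,gzsi] add [tfx,iutp,rpjmx] -> 16 lines: wktw cglu tfx iutp rpjmx lgssk fvu doz uhpb pme iuaa icu pvw gffec ujvik dkfq
Hunk 3: at line 4 remove [lgssk,fvu,doz] add [teqd,cpoz,mxjox] -> 16 lines: wktw cglu tfx iutp rpjmx teqd cpoz mxjox uhpb pme iuaa icu pvw gffec ujvik dkfq
Hunk 4: at line 4 remove [teqd,cpoz] add [tkqpc,lcsrq] -> 16 lines: wktw cglu tfx iutp rpjmx tkqpc lcsrq mxjox uhpb pme iuaa icu pvw gffec ujvik dkfq
Hunk 5: at line 8 remove [pme] add [viewh,mcbb,pur] -> 18 lines: wktw cglu tfx iutp rpjmx tkqpc lcsrq mxjox uhpb viewh mcbb pur iuaa icu pvw gffec ujvik dkfq
Hunk 6: at line 2 remove [iutp,rpjmx,tkqpc] add [vna,jqit] -> 17 lines: wktw cglu tfx vna jqit lcsrq mxjox uhpb viewh mcbb pur iuaa icu pvw gffec ujvik dkfq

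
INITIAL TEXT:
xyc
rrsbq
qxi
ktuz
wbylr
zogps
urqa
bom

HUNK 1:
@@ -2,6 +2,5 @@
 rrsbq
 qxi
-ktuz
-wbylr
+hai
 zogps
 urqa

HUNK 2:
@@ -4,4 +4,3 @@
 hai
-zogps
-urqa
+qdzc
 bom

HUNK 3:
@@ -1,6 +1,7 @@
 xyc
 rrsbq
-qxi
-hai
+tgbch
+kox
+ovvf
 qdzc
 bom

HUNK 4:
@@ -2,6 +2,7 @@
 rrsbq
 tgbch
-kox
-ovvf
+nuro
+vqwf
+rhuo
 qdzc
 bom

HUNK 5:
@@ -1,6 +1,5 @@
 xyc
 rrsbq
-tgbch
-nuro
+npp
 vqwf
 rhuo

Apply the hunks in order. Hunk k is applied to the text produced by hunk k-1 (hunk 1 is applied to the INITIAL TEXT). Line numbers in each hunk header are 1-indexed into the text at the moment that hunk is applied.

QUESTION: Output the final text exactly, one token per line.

Hunk 1: at line 2 remove [ktuz,wbylr] add [hai] -> 7 lines: xyc rrsbq qxi hai zogps urqa bom
Hunk 2: at line 4 remove [zogps,urqa] add [qdzc] -> 6 lines: xyc rrsbq qxi hai qdzc bom
Hunk 3: at line 1 remove [qxi,hai] add [tgbch,kox,ovvf] -> 7 lines: xyc rrsbq tgbch kox ovvf qdzc bom
Hunk 4: at line 2 remove [kox,ovvf] add [nuro,vqwf,rhuo] -> 8 lines: xyc rrsbq tgbch nuro vqwf rhuo qdzc bom
Hunk 5: at line 1 remove [tgbch,nuro] add [npp] -> 7 lines: xyc rrsbq npp vqwf rhuo qdzc bom

Answer: xyc
rrsbq
npp
vqwf
rhuo
qdzc
bom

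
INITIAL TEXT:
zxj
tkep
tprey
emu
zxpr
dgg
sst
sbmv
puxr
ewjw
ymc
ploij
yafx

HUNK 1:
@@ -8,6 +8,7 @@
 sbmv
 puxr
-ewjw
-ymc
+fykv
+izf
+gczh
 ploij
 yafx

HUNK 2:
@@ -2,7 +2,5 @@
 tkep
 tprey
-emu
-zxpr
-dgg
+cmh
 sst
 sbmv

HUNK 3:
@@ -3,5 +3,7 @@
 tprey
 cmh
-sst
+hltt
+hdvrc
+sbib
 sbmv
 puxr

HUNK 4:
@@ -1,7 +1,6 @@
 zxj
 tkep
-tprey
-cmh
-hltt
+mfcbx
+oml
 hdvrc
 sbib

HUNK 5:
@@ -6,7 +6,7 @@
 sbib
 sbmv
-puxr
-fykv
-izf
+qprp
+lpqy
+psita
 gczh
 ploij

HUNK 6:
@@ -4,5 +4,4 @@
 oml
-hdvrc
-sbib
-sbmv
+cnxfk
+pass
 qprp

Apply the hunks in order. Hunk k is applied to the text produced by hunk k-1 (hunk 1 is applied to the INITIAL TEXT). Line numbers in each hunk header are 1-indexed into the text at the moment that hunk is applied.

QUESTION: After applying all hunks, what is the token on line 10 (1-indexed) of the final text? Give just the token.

Hunk 1: at line 8 remove [ewjw,ymc] add [fykv,izf,gczh] -> 14 lines: zxj tkep tprey emu zxpr dgg sst sbmv puxr fykv izf gczh ploij yafx
Hunk 2: at line 2 remove [emu,zxpr,dgg] add [cmh] -> 12 lines: zxj tkep tprey cmh sst sbmv puxr fykv izf gczh ploij yafx
Hunk 3: at line 3 remove [sst] add [hltt,hdvrc,sbib] -> 14 lines: zxj tkep tprey cmh hltt hdvrc sbib sbmv puxr fykv izf gczh ploij yafx
Hunk 4: at line 1 remove [tprey,cmh,hltt] add [mfcbx,oml] -> 13 lines: zxj tkep mfcbx oml hdvrc sbib sbmv puxr fykv izf gczh ploij yafx
Hunk 5: at line 6 remove [puxr,fykv,izf] add [qprp,lpqy,psita] -> 13 lines: zxj tkep mfcbx oml hdvrc sbib sbmv qprp lpqy psita gczh ploij yafx
Hunk 6: at line 4 remove [hdvrc,sbib,sbmv] add [cnxfk,pass] -> 12 lines: zxj tkep mfcbx oml cnxfk pass qprp lpqy psita gczh ploij yafx
Final line 10: gczh

Answer: gczh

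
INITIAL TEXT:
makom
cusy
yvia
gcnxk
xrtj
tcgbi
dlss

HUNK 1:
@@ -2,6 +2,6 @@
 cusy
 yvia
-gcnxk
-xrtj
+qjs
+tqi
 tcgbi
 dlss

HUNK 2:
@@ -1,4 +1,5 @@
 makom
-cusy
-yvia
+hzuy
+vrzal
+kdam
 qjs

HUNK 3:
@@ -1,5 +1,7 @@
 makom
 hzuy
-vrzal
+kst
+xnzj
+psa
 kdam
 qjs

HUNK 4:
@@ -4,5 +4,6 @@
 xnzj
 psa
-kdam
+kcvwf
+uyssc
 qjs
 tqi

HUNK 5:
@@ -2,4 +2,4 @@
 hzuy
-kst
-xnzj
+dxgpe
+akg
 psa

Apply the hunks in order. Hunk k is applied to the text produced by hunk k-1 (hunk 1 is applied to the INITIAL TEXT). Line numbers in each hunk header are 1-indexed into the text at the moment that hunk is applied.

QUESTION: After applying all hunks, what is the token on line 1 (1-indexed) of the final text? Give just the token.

Answer: makom

Derivation:
Hunk 1: at line 2 remove [gcnxk,xrtj] add [qjs,tqi] -> 7 lines: makom cusy yvia qjs tqi tcgbi dlss
Hunk 2: at line 1 remove [cusy,yvia] add [hzuy,vrzal,kdam] -> 8 lines: makom hzuy vrzal kdam qjs tqi tcgbi dlss
Hunk 3: at line 1 remove [vrzal] add [kst,xnzj,psa] -> 10 lines: makom hzuy kst xnzj psa kdam qjs tqi tcgbi dlss
Hunk 4: at line 4 remove [kdam] add [kcvwf,uyssc] -> 11 lines: makom hzuy kst xnzj psa kcvwf uyssc qjs tqi tcgbi dlss
Hunk 5: at line 2 remove [kst,xnzj] add [dxgpe,akg] -> 11 lines: makom hzuy dxgpe akg psa kcvwf uyssc qjs tqi tcgbi dlss
Final line 1: makom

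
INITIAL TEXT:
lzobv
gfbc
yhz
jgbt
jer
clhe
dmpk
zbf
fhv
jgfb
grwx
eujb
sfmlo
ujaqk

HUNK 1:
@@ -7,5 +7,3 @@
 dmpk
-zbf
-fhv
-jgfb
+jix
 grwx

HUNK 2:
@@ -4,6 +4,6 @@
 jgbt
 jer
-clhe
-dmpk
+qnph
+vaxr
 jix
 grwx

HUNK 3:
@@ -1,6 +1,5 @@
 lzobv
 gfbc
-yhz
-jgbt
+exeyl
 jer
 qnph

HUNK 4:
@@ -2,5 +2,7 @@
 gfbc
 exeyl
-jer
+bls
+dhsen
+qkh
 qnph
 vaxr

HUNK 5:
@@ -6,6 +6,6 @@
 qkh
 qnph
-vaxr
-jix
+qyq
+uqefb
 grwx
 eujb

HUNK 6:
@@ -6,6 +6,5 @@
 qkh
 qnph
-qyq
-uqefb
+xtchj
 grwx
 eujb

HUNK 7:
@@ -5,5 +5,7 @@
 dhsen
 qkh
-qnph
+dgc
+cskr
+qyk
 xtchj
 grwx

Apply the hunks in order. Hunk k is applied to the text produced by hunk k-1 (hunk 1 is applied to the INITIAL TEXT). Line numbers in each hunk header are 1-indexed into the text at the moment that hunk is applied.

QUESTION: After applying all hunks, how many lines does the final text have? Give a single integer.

Answer: 14

Derivation:
Hunk 1: at line 7 remove [zbf,fhv,jgfb] add [jix] -> 12 lines: lzobv gfbc yhz jgbt jer clhe dmpk jix grwx eujb sfmlo ujaqk
Hunk 2: at line 4 remove [clhe,dmpk] add [qnph,vaxr] -> 12 lines: lzobv gfbc yhz jgbt jer qnph vaxr jix grwx eujb sfmlo ujaqk
Hunk 3: at line 1 remove [yhz,jgbt] add [exeyl] -> 11 lines: lzobv gfbc exeyl jer qnph vaxr jix grwx eujb sfmlo ujaqk
Hunk 4: at line 2 remove [jer] add [bls,dhsen,qkh] -> 13 lines: lzobv gfbc exeyl bls dhsen qkh qnph vaxr jix grwx eujb sfmlo ujaqk
Hunk 5: at line 6 remove [vaxr,jix] add [qyq,uqefb] -> 13 lines: lzobv gfbc exeyl bls dhsen qkh qnph qyq uqefb grwx eujb sfmlo ujaqk
Hunk 6: at line 6 remove [qyq,uqefb] add [xtchj] -> 12 lines: lzobv gfbc exeyl bls dhsen qkh qnph xtchj grwx eujb sfmlo ujaqk
Hunk 7: at line 5 remove [qnph] add [dgc,cskr,qyk] -> 14 lines: lzobv gfbc exeyl bls dhsen qkh dgc cskr qyk xtchj grwx eujb sfmlo ujaqk
Final line count: 14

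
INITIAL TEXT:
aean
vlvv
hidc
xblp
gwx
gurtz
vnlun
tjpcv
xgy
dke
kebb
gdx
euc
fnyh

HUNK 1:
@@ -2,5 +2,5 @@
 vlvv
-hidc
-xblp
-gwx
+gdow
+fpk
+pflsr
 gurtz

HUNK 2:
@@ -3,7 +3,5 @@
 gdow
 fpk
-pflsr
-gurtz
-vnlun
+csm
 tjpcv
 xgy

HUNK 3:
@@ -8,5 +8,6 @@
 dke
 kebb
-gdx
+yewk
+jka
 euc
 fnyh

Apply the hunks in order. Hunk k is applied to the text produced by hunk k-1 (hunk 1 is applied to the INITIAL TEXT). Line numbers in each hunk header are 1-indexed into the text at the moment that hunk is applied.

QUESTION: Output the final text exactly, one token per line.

Answer: aean
vlvv
gdow
fpk
csm
tjpcv
xgy
dke
kebb
yewk
jka
euc
fnyh

Derivation:
Hunk 1: at line 2 remove [hidc,xblp,gwx] add [gdow,fpk,pflsr] -> 14 lines: aean vlvv gdow fpk pflsr gurtz vnlun tjpcv xgy dke kebb gdx euc fnyh
Hunk 2: at line 3 remove [pflsr,gurtz,vnlun] add [csm] -> 12 lines: aean vlvv gdow fpk csm tjpcv xgy dke kebb gdx euc fnyh
Hunk 3: at line 8 remove [gdx] add [yewk,jka] -> 13 lines: aean vlvv gdow fpk csm tjpcv xgy dke kebb yewk jka euc fnyh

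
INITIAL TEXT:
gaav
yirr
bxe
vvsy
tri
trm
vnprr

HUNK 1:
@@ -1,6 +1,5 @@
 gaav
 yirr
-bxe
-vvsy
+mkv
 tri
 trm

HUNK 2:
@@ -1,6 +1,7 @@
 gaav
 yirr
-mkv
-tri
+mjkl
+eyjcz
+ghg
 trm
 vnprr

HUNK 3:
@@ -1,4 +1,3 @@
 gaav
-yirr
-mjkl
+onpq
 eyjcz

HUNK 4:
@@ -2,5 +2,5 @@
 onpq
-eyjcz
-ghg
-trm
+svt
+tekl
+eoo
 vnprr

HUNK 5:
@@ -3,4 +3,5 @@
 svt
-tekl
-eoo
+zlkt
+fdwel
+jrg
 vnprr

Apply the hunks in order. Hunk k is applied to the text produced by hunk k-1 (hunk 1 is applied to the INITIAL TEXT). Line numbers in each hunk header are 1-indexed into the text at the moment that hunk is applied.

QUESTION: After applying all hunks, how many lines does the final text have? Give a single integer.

Answer: 7

Derivation:
Hunk 1: at line 1 remove [bxe,vvsy] add [mkv] -> 6 lines: gaav yirr mkv tri trm vnprr
Hunk 2: at line 1 remove [mkv,tri] add [mjkl,eyjcz,ghg] -> 7 lines: gaav yirr mjkl eyjcz ghg trm vnprr
Hunk 3: at line 1 remove [yirr,mjkl] add [onpq] -> 6 lines: gaav onpq eyjcz ghg trm vnprr
Hunk 4: at line 2 remove [eyjcz,ghg,trm] add [svt,tekl,eoo] -> 6 lines: gaav onpq svt tekl eoo vnprr
Hunk 5: at line 3 remove [tekl,eoo] add [zlkt,fdwel,jrg] -> 7 lines: gaav onpq svt zlkt fdwel jrg vnprr
Final line count: 7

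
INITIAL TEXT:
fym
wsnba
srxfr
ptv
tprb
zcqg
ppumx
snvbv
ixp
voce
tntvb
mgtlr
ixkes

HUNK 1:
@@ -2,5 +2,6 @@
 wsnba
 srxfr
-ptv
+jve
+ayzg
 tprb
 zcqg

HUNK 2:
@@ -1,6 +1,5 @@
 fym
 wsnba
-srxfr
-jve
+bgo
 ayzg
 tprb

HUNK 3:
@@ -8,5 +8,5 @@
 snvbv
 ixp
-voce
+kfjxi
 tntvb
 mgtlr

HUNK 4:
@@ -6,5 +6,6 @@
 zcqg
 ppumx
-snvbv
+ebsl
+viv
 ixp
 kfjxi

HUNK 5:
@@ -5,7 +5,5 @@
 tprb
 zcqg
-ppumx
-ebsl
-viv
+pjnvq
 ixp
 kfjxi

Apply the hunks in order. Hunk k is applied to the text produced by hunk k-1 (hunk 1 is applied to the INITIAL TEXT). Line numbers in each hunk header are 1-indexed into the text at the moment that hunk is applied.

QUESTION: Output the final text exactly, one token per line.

Hunk 1: at line 2 remove [ptv] add [jve,ayzg] -> 14 lines: fym wsnba srxfr jve ayzg tprb zcqg ppumx snvbv ixp voce tntvb mgtlr ixkes
Hunk 2: at line 1 remove [srxfr,jve] add [bgo] -> 13 lines: fym wsnba bgo ayzg tprb zcqg ppumx snvbv ixp voce tntvb mgtlr ixkes
Hunk 3: at line 8 remove [voce] add [kfjxi] -> 13 lines: fym wsnba bgo ayzg tprb zcqg ppumx snvbv ixp kfjxi tntvb mgtlr ixkes
Hunk 4: at line 6 remove [snvbv] add [ebsl,viv] -> 14 lines: fym wsnba bgo ayzg tprb zcqg ppumx ebsl viv ixp kfjxi tntvb mgtlr ixkes
Hunk 5: at line 5 remove [ppumx,ebsl,viv] add [pjnvq] -> 12 lines: fym wsnba bgo ayzg tprb zcqg pjnvq ixp kfjxi tntvb mgtlr ixkes

Answer: fym
wsnba
bgo
ayzg
tprb
zcqg
pjnvq
ixp
kfjxi
tntvb
mgtlr
ixkes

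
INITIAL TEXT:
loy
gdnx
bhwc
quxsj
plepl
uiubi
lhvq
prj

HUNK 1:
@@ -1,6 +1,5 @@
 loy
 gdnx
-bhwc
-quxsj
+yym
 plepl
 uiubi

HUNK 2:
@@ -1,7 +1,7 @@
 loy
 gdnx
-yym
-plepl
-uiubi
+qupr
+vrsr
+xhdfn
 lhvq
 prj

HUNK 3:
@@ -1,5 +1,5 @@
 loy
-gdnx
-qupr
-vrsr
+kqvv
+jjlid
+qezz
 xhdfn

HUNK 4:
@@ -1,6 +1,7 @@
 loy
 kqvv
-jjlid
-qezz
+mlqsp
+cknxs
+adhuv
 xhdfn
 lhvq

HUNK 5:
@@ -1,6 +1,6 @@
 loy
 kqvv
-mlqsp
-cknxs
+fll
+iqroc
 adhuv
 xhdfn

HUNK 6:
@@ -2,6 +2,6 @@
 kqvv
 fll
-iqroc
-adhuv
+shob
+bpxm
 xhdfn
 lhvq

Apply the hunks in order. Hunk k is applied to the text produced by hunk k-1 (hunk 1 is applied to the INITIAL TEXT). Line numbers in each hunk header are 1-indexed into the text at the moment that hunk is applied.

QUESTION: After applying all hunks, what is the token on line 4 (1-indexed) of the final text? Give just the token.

Answer: shob

Derivation:
Hunk 1: at line 1 remove [bhwc,quxsj] add [yym] -> 7 lines: loy gdnx yym plepl uiubi lhvq prj
Hunk 2: at line 1 remove [yym,plepl,uiubi] add [qupr,vrsr,xhdfn] -> 7 lines: loy gdnx qupr vrsr xhdfn lhvq prj
Hunk 3: at line 1 remove [gdnx,qupr,vrsr] add [kqvv,jjlid,qezz] -> 7 lines: loy kqvv jjlid qezz xhdfn lhvq prj
Hunk 4: at line 1 remove [jjlid,qezz] add [mlqsp,cknxs,adhuv] -> 8 lines: loy kqvv mlqsp cknxs adhuv xhdfn lhvq prj
Hunk 5: at line 1 remove [mlqsp,cknxs] add [fll,iqroc] -> 8 lines: loy kqvv fll iqroc adhuv xhdfn lhvq prj
Hunk 6: at line 2 remove [iqroc,adhuv] add [shob,bpxm] -> 8 lines: loy kqvv fll shob bpxm xhdfn lhvq prj
Final line 4: shob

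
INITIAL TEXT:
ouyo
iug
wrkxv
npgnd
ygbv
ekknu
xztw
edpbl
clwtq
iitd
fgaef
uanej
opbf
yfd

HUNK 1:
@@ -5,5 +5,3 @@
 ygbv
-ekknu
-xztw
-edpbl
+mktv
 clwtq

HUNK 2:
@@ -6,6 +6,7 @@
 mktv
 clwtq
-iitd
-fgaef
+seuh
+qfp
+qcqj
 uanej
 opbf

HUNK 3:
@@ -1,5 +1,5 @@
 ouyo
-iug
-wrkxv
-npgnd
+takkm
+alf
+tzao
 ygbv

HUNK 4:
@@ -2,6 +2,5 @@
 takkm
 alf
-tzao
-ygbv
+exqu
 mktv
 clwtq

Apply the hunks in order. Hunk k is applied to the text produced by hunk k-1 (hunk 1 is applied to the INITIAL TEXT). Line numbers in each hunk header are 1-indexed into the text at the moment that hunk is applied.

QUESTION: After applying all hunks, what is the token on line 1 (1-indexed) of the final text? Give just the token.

Answer: ouyo

Derivation:
Hunk 1: at line 5 remove [ekknu,xztw,edpbl] add [mktv] -> 12 lines: ouyo iug wrkxv npgnd ygbv mktv clwtq iitd fgaef uanej opbf yfd
Hunk 2: at line 6 remove [iitd,fgaef] add [seuh,qfp,qcqj] -> 13 lines: ouyo iug wrkxv npgnd ygbv mktv clwtq seuh qfp qcqj uanej opbf yfd
Hunk 3: at line 1 remove [iug,wrkxv,npgnd] add [takkm,alf,tzao] -> 13 lines: ouyo takkm alf tzao ygbv mktv clwtq seuh qfp qcqj uanej opbf yfd
Hunk 4: at line 2 remove [tzao,ygbv] add [exqu] -> 12 lines: ouyo takkm alf exqu mktv clwtq seuh qfp qcqj uanej opbf yfd
Final line 1: ouyo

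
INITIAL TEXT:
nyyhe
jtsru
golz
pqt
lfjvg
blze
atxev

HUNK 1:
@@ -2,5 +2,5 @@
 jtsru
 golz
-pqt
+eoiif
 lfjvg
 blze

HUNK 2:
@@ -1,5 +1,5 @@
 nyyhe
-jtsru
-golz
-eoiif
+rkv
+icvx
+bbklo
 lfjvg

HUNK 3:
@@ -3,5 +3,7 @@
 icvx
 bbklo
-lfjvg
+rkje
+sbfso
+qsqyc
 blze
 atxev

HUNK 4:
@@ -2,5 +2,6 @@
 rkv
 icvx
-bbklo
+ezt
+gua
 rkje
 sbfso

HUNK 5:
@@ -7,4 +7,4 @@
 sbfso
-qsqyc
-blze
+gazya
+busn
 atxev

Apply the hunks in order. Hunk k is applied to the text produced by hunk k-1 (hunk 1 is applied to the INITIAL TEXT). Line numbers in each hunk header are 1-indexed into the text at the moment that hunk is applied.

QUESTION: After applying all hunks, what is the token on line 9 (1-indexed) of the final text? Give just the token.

Hunk 1: at line 2 remove [pqt] add [eoiif] -> 7 lines: nyyhe jtsru golz eoiif lfjvg blze atxev
Hunk 2: at line 1 remove [jtsru,golz,eoiif] add [rkv,icvx,bbklo] -> 7 lines: nyyhe rkv icvx bbklo lfjvg blze atxev
Hunk 3: at line 3 remove [lfjvg] add [rkje,sbfso,qsqyc] -> 9 lines: nyyhe rkv icvx bbklo rkje sbfso qsqyc blze atxev
Hunk 4: at line 2 remove [bbklo] add [ezt,gua] -> 10 lines: nyyhe rkv icvx ezt gua rkje sbfso qsqyc blze atxev
Hunk 5: at line 7 remove [qsqyc,blze] add [gazya,busn] -> 10 lines: nyyhe rkv icvx ezt gua rkje sbfso gazya busn atxev
Final line 9: busn

Answer: busn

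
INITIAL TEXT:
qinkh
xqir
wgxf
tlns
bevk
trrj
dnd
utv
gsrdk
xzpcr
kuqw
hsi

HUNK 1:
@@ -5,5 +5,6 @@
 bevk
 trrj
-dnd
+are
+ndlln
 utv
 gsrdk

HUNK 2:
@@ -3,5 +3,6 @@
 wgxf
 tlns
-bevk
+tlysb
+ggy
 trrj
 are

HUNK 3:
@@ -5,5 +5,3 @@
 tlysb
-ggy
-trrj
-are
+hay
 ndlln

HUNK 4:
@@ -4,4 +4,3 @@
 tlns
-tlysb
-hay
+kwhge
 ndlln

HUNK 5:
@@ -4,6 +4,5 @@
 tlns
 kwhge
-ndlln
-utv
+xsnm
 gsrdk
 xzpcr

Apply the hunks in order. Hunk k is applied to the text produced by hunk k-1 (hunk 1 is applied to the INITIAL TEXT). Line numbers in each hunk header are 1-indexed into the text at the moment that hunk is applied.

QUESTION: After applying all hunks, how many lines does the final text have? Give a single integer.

Hunk 1: at line 5 remove [dnd] add [are,ndlln] -> 13 lines: qinkh xqir wgxf tlns bevk trrj are ndlln utv gsrdk xzpcr kuqw hsi
Hunk 2: at line 3 remove [bevk] add [tlysb,ggy] -> 14 lines: qinkh xqir wgxf tlns tlysb ggy trrj are ndlln utv gsrdk xzpcr kuqw hsi
Hunk 3: at line 5 remove [ggy,trrj,are] add [hay] -> 12 lines: qinkh xqir wgxf tlns tlysb hay ndlln utv gsrdk xzpcr kuqw hsi
Hunk 4: at line 4 remove [tlysb,hay] add [kwhge] -> 11 lines: qinkh xqir wgxf tlns kwhge ndlln utv gsrdk xzpcr kuqw hsi
Hunk 5: at line 4 remove [ndlln,utv] add [xsnm] -> 10 lines: qinkh xqir wgxf tlns kwhge xsnm gsrdk xzpcr kuqw hsi
Final line count: 10

Answer: 10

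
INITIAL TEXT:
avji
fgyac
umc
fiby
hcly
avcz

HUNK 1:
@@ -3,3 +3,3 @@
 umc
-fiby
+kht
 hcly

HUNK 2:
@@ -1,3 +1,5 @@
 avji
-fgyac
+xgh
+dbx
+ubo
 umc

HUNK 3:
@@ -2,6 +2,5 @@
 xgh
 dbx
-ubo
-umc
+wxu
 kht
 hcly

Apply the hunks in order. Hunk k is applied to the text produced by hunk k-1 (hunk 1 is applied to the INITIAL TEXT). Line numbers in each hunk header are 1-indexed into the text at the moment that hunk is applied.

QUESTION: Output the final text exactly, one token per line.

Answer: avji
xgh
dbx
wxu
kht
hcly
avcz

Derivation:
Hunk 1: at line 3 remove [fiby] add [kht] -> 6 lines: avji fgyac umc kht hcly avcz
Hunk 2: at line 1 remove [fgyac] add [xgh,dbx,ubo] -> 8 lines: avji xgh dbx ubo umc kht hcly avcz
Hunk 3: at line 2 remove [ubo,umc] add [wxu] -> 7 lines: avji xgh dbx wxu kht hcly avcz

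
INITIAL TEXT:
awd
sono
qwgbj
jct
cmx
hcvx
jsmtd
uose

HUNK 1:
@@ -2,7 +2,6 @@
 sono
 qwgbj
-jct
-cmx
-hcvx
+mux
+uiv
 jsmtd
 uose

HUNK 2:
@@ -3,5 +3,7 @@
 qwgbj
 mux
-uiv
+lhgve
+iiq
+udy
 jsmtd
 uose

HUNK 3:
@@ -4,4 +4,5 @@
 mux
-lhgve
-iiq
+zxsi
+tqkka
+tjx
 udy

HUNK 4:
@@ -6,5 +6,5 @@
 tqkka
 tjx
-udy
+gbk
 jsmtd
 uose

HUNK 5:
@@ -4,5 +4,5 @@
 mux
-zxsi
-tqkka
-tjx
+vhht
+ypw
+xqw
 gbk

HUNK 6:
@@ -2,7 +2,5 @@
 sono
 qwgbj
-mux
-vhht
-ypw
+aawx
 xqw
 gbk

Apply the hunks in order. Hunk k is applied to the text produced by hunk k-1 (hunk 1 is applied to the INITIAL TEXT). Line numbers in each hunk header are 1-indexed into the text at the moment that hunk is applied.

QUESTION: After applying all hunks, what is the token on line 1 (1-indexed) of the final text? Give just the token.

Answer: awd

Derivation:
Hunk 1: at line 2 remove [jct,cmx,hcvx] add [mux,uiv] -> 7 lines: awd sono qwgbj mux uiv jsmtd uose
Hunk 2: at line 3 remove [uiv] add [lhgve,iiq,udy] -> 9 lines: awd sono qwgbj mux lhgve iiq udy jsmtd uose
Hunk 3: at line 4 remove [lhgve,iiq] add [zxsi,tqkka,tjx] -> 10 lines: awd sono qwgbj mux zxsi tqkka tjx udy jsmtd uose
Hunk 4: at line 6 remove [udy] add [gbk] -> 10 lines: awd sono qwgbj mux zxsi tqkka tjx gbk jsmtd uose
Hunk 5: at line 4 remove [zxsi,tqkka,tjx] add [vhht,ypw,xqw] -> 10 lines: awd sono qwgbj mux vhht ypw xqw gbk jsmtd uose
Hunk 6: at line 2 remove [mux,vhht,ypw] add [aawx] -> 8 lines: awd sono qwgbj aawx xqw gbk jsmtd uose
Final line 1: awd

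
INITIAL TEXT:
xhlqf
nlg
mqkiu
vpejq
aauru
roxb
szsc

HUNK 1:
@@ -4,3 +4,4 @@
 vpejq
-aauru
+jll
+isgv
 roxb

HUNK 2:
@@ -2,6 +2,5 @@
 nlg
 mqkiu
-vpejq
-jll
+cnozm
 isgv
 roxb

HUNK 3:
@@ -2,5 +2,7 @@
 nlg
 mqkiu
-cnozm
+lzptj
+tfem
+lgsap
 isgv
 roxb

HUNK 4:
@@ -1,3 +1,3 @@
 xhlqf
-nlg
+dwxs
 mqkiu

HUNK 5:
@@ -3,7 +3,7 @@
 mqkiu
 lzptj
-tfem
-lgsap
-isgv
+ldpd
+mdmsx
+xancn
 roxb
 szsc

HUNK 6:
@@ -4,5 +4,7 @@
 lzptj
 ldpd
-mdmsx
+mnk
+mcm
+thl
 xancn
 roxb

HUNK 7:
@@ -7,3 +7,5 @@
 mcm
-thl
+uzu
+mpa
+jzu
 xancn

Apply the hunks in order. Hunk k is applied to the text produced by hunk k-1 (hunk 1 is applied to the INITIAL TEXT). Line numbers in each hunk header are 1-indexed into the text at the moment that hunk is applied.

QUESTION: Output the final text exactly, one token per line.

Answer: xhlqf
dwxs
mqkiu
lzptj
ldpd
mnk
mcm
uzu
mpa
jzu
xancn
roxb
szsc

Derivation:
Hunk 1: at line 4 remove [aauru] add [jll,isgv] -> 8 lines: xhlqf nlg mqkiu vpejq jll isgv roxb szsc
Hunk 2: at line 2 remove [vpejq,jll] add [cnozm] -> 7 lines: xhlqf nlg mqkiu cnozm isgv roxb szsc
Hunk 3: at line 2 remove [cnozm] add [lzptj,tfem,lgsap] -> 9 lines: xhlqf nlg mqkiu lzptj tfem lgsap isgv roxb szsc
Hunk 4: at line 1 remove [nlg] add [dwxs] -> 9 lines: xhlqf dwxs mqkiu lzptj tfem lgsap isgv roxb szsc
Hunk 5: at line 3 remove [tfem,lgsap,isgv] add [ldpd,mdmsx,xancn] -> 9 lines: xhlqf dwxs mqkiu lzptj ldpd mdmsx xancn roxb szsc
Hunk 6: at line 4 remove [mdmsx] add [mnk,mcm,thl] -> 11 lines: xhlqf dwxs mqkiu lzptj ldpd mnk mcm thl xancn roxb szsc
Hunk 7: at line 7 remove [thl] add [uzu,mpa,jzu] -> 13 lines: xhlqf dwxs mqkiu lzptj ldpd mnk mcm uzu mpa jzu xancn roxb szsc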